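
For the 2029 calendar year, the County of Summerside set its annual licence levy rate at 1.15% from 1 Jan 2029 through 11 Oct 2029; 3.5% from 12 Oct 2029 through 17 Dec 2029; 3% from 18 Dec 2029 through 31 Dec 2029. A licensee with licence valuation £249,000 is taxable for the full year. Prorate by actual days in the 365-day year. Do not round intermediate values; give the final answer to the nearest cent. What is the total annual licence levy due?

£4,114.30

1 Jan – 11 Oct 2029: 284 days at 1.15% → £249,000 × 1.15% × 284/365 = £2,228.0384
12 Oct – 17 Dec 2029: 67 days at 3.5% → £249,000 × 3.5% × 67/365 = £1,599.7397
18 Dec – 31 Dec 2029: 14 days at 3% → £249,000 × 3% × 14/365 = £286.5205
Total = £4,114.2986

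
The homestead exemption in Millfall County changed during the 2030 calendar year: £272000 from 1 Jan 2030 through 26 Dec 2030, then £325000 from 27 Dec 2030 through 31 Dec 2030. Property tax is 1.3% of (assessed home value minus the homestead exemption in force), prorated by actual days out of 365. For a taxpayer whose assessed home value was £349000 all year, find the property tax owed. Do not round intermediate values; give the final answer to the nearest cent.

1 Jan – 26 Dec 2030: 360 days, exemption £272000 → (£349000 − £272000) × 1.3% × 360/365 = £987.2877
27 Dec – 31 Dec 2030: 5 days, exemption £325000 → (£349000 − £325000) × 1.3% × 5/365 = £4.2740
Total = £991.5616

£991.56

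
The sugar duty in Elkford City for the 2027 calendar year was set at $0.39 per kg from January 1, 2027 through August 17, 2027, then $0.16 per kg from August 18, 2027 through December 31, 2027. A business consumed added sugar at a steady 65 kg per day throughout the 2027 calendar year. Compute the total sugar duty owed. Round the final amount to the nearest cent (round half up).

$7219.55

January 1 – August 17, 2027: 229 days × 65 kg/day = 14,885 kg at $0.39/kg → $5805.15
August 18 – December 31, 2027: 136 days × 65 kg/day = 8,840 kg at $0.16/kg → $1414.40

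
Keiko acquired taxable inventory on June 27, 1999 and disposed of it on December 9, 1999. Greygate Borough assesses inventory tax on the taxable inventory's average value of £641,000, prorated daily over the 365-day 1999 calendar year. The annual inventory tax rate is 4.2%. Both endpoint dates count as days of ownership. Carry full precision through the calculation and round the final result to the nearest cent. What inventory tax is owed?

Days held (June 27 – December 9, 1999): 166 out of 365
Tax = £641,000 × 4.2% × 166/365 = £12,243.9781

£12,243.98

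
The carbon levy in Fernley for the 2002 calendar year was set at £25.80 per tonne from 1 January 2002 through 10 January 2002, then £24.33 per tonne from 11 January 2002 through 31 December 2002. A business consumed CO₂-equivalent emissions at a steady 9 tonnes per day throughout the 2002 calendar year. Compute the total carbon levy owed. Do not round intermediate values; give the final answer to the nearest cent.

£80,056.35

1 January – 10 January 2002: 10 days × 9 tonnes/day = 90 tonnes at £25.80/tonne → £2,322.00
11 January – 31 December 2002: 355 days × 9 tonnes/day = 3,195 tonnes at £24.33/tonne → £77,734.35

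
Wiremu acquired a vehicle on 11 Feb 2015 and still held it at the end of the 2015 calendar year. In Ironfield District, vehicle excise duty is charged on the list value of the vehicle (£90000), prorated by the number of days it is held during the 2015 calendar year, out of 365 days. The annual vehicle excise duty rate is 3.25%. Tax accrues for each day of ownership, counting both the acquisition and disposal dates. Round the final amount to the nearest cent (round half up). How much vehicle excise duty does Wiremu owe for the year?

Days held (11 Feb – 31 Dec 2015): 324 out of 365
Tax = £90000 × 3.25% × 324/365 = £2596.4384

£2596.44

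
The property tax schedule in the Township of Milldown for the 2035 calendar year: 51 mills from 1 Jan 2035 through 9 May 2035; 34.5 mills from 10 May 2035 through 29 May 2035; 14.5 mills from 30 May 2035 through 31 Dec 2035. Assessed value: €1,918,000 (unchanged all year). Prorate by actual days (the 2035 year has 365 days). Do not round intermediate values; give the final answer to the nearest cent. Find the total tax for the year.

€54,655.12

1 Jan – 9 May 2035: 129 days at 51 mills → €1,918,000 × 5.1% × 129/365 = €34,571.2932
10 May – 29 May 2035: 20 days at 34.5 mills → €1,918,000 × 3.45% × 20/365 = €3,625.8082
30 May – 31 Dec 2035: 216 days at 14.5 mills → €1,918,000 × 1.45% × 216/365 = €16,458.0164
Total = €54,655.1178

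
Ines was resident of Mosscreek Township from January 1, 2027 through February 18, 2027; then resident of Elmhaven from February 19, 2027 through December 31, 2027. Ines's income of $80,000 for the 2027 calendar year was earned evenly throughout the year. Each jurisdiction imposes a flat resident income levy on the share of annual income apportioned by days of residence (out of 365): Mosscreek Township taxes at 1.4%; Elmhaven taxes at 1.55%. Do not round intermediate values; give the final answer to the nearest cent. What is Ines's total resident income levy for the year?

Mosscreek Township, January 1 – February 18, 2027: 49 days → $80,000 × 1.4% × 49/365 = $150.3562
Elmhaven, February 19 – December 31, 2027: 316 days → $80,000 × 1.55% × 316/365 = $1,073.5342
Total = $1,223.8904

$1,223.89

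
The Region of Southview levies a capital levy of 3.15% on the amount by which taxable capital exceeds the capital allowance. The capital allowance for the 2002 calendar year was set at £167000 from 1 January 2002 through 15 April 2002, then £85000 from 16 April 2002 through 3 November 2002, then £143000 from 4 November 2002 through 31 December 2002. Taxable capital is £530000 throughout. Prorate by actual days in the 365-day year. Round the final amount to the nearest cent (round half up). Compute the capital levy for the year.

1 January – 15 April 2002: 105 days, exemption £167000 → (£530000 − £167000) × 3.15% × 105/365 = £3289.3767
16 April – 3 November 2002: 202 days, exemption £85000 → (£530000 − £85000) × 3.15% × 202/365 = £7757.6301
4 November – 31 December 2002: 58 days, exemption £143000 → (£530000 − £143000) × 3.15% × 58/365 = £1937.1205
Total = £12984.1274

£12984.13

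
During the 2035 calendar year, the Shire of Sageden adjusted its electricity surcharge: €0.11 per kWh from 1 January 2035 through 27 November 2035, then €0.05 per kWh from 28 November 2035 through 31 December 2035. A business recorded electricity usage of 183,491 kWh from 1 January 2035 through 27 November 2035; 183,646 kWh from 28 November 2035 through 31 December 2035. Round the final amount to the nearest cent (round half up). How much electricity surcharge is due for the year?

€29366.31

1 January – 27 November 2035: 183,491 kWh at €0.11/kWh → €20184.01
28 November – 31 December 2035: 183,646 kWh at €0.05/kWh → €9182.30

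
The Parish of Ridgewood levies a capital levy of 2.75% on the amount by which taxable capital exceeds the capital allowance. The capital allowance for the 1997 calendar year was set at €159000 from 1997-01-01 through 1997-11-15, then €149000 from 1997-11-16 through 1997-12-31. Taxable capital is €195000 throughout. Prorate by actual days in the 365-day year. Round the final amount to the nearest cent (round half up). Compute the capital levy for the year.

€1024.66

1997-01-01 to 1997-11-15: 319 days, exemption €159000 → (€195000 − €159000) × 2.75% × 319/365 = €865.2329
1997-11-16 to 1997-12-31: 46 days, exemption €149000 → (€195000 − €149000) × 2.75% × 46/365 = €159.4247
Total = €1024.6575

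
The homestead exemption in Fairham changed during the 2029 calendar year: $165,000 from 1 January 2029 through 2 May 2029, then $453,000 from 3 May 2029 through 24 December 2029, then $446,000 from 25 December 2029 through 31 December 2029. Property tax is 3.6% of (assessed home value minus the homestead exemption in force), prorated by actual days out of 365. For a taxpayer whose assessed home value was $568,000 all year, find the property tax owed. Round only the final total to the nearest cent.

1 January – 2 May 2029: 122 days, exemption $165,000 → ($568,000 − $165,000) × 3.6% × 122/365 = $4,849.2493
3 May – 24 December 2029: 236 days, exemption $453,000 → ($568,000 − $453,000) × 3.6% × 236/365 = $2,676.8219
25 December – 31 December 2029: 7 days, exemption $446,000 → ($568,000 − $446,000) × 3.6% × 7/365 = $84.2301
Total = $7,610.3014

$7,610.30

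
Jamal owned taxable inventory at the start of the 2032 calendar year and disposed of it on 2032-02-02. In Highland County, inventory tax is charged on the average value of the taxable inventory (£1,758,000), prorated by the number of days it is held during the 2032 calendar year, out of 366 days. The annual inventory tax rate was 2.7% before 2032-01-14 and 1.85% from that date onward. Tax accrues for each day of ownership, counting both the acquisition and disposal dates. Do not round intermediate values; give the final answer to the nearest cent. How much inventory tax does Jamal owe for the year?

2032-01-01 to 2032-01-13: 13 days at 2.7% → £1,758,000 × 2.7% × 13/366 = £1,685.9508
2032-01-14 to 2032-02-02: 20 days at 1.85% → £1,758,000 × 1.85% × 20/366 = £1,777.2131
Total = £3,463.1639

£3,463.16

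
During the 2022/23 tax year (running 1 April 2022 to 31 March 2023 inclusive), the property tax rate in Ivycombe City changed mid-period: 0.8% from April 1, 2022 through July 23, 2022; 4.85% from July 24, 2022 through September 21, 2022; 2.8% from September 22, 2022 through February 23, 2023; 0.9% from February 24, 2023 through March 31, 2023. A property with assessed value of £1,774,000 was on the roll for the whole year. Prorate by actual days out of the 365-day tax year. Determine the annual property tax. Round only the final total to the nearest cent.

April 1 – July 23, 2022: 114 days at 0.8% → £1,774,000 × 0.8% × 114/365 = £4,432.5699
July 24 – September 21, 2022: 60 days at 4.85% → £1,774,000 × 4.85% × 60/365 = £14,143.3973
September 22, 2022 – February 23, 2023: 155 days at 2.8% → £1,774,000 × 2.8% × 155/365 = £21,093.5890
February 24 – March 31, 2023: 36 days at 0.9% → £1,774,000 × 0.9% × 36/365 = £1,574.7288
Total = £41,244.2849

£41,244.28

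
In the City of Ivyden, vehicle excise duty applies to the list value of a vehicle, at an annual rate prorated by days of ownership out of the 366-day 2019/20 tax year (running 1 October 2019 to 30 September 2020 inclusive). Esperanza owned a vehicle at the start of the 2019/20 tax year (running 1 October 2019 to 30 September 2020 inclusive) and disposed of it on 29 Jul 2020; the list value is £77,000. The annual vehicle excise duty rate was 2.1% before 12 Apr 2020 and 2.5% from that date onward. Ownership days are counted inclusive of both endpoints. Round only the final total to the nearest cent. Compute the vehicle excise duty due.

1 Oct 2019 – 11 Apr 2020: 194 days at 2.1% → £77,000 × 2.1% × 194/366 = £857.0984
12 Apr – 29 Jul 2020: 109 days at 2.5% → £77,000 × 2.5% × 109/366 = £573.2923
Total = £1,430.3907

£1,430.39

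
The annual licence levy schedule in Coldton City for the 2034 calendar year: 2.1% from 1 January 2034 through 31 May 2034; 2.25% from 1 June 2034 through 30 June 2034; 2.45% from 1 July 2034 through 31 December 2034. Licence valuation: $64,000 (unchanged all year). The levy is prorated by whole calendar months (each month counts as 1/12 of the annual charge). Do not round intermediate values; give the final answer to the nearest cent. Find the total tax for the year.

1 January – 31 May 2034: 5 months at 2.1% → $64,000 × 2.1% × 5/12 = $560.0000
1 June – 30 June 2034: 1 month at 2.25% → $64,000 × 2.25% × 1/12 = $120.0000
1 July – 31 December 2034: 6 months at 2.45% → $64,000 × 2.45% × 6/12 = $784.0000
Total = $1,464.0000

$1,464.00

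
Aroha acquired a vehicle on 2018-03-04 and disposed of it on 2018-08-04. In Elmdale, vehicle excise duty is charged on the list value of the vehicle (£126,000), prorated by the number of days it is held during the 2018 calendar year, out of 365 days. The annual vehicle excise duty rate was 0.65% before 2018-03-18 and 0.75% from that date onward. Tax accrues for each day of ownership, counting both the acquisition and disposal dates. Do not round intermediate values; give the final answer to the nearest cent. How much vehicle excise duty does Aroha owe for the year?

£393.88

2018-03-04 to 2018-03-17: 14 days at 0.65% → £126,000 × 0.65% × 14/365 = £31.4137
2018-03-18 to 2018-08-04: 140 days at 0.75% → £126,000 × 0.75% × 140/365 = £362.4658
Total = £393.8795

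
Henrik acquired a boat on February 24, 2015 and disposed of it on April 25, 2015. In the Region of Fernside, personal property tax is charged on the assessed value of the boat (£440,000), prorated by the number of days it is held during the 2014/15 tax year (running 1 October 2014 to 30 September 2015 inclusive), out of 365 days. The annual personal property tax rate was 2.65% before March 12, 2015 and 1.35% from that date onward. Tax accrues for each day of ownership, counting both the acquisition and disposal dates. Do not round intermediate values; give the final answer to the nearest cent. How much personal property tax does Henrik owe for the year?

£1,243.45

February 24 – March 11, 2015: 16 days at 2.65% → £440,000 × 2.65% × 16/365 = £511.1233
March 12 – April 25, 2015: 45 days at 1.35% → £440,000 × 1.35% × 45/365 = £732.3288
Total = £1,243.4521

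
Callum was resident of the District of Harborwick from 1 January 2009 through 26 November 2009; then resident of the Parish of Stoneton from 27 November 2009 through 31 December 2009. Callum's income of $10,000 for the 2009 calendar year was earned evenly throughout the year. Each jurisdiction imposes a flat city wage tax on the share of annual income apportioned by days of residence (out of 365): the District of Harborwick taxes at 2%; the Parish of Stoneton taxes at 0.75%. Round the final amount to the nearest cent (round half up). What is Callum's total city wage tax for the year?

$188.01

The District of Harborwick, 1 January – 26 November 2009: 330 days → $10,000 × 2% × 330/365 = $180.8219
The Parish of Stoneton, 27 November – 31 December 2009: 35 days → $10,000 × 0.75% × 35/365 = $7.1918
Total = $188.0137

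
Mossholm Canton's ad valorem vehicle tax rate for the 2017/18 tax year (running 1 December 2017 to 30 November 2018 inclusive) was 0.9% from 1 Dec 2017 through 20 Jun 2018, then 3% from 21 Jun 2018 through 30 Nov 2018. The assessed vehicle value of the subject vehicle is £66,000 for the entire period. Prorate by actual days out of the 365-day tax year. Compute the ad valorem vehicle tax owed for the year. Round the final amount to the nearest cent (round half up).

£1,212.95

1 Dec 2017 – 20 Jun 2018: 202 days at 0.9% → £66,000 × 0.9% × 202/365 = £328.7342
21 Jun – 30 Nov 2018: 163 days at 3% → £66,000 × 3% × 163/365 = £884.2192
Total = £1,212.9534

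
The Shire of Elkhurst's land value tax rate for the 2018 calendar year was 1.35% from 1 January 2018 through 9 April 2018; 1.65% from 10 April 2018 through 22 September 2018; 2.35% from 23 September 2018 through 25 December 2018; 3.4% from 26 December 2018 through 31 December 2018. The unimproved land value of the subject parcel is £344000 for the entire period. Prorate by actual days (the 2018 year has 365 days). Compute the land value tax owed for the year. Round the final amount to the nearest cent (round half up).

1 January – 9 April 2018: 99 days at 1.35% → £344000 × 1.35% × 99/365 = £1259.6055
10 April – 22 September 2018: 166 days at 1.65% → £344000 × 1.65% × 166/365 = £2581.4137
23 September – 25 December 2018: 94 days at 2.35% → £344000 × 2.35% × 94/365 = £2081.9068
26 December – 31 December 2018: 6 days at 3.4% → £344000 × 3.4% × 6/365 = £192.2630
Total = £6115.1890

£6115.19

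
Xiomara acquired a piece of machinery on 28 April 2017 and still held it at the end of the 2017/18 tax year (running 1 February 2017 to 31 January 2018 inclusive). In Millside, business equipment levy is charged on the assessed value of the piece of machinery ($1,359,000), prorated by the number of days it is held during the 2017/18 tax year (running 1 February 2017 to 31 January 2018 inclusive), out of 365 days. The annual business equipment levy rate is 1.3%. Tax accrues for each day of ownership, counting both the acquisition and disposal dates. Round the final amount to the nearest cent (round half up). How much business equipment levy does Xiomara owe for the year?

Days held (28 April 2017 – 31 January 2018): 279 out of 365
Tax = $1,359,000 × 1.3% × 279/365 = $13,504.3644

$13,504.36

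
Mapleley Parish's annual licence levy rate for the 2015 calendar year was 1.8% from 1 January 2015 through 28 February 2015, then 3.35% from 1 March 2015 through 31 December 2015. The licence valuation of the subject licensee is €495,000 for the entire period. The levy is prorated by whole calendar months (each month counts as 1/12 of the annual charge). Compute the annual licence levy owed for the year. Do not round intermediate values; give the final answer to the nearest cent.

€15,303.75

1 January – 28 February 2015: 2 months at 1.8% → €495,000 × 1.8% × 2/12 = €1,485.0000
1 March – 31 December 2015: 10 months at 3.35% → €495,000 × 3.35% × 10/12 = €13,818.7500
Total = €15,303.7500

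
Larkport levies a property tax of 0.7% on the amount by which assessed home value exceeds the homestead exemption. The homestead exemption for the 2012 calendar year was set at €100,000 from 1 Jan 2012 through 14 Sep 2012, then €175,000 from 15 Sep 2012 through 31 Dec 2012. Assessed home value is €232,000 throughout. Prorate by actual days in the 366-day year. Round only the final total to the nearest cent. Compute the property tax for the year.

€769.08

1 Jan – 14 Sep 2012: 258 days, exemption €100,000 → (€232,000 − €100,000) × 0.7% × 258/366 = €651.3443
15 Sep – 31 Dec 2012: 108 days, exemption €175,000 → (€232,000 − €175,000) × 0.7% × 108/366 = €117.7377
Total = €769.0820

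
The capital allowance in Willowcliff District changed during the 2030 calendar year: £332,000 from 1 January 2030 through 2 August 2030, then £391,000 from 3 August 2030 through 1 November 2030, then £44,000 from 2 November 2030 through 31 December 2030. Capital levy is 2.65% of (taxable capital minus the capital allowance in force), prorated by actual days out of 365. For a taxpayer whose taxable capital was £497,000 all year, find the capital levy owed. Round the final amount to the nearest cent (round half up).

£5,237.27

1 January – 2 August 2030: 214 days, exemption £332,000 → (£497,000 − £332,000) × 2.65% × 214/365 = £2,563.6027
3 August – 1 November 2030: 91 days, exemption £391,000 → (£497,000 − £391,000) × 2.65% × 91/365 = £700.3260
2 November – 31 December 2030: 60 days, exemption £44,000 → (£497,000 − £44,000) × 2.65% × 60/365 = £1,973.3425
Total = £5,237.2712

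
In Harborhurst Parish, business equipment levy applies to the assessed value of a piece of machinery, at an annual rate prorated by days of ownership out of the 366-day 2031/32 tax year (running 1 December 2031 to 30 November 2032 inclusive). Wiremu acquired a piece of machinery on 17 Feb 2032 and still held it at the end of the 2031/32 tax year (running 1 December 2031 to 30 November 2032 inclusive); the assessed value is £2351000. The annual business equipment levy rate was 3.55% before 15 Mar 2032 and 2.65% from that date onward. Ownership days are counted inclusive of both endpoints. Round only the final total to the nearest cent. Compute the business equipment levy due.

£50585.04

17 Feb – 14 Mar 2032: 27 days at 3.55% → £2351000 × 3.55% × 27/366 = £6156.9221
15 Mar – 30 Nov 2032: 261 days at 2.65% → £2351000 × 2.65% × 261/366 = £44428.1189
Total = £50585.0410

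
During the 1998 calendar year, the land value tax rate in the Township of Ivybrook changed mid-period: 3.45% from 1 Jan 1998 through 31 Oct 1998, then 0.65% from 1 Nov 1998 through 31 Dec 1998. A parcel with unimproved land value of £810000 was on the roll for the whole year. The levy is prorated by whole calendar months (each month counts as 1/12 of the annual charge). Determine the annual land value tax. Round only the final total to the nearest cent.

£24165.00

1 Jan – 31 Oct 1998: 10 months at 3.45% → £810000 × 3.45% × 10/12 = £23287.5000
1 Nov – 31 Dec 1998: 2 months at 0.65% → £810000 × 0.65% × 2/12 = £877.5000
Total = £24165.0000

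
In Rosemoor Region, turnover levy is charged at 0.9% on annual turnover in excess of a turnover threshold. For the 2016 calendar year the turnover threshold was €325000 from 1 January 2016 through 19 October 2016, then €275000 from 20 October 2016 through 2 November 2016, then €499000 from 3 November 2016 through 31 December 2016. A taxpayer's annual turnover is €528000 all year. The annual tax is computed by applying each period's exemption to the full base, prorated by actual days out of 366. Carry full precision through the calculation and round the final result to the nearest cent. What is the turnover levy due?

1 January – 19 October 2016: 293 days, exemption €325000 → (€528000 − €325000) × 0.9% × 293/366 = €1462.5984
20 October – 2 November 2016: 14 days, exemption €275000 → (€528000 − €275000) × 0.9% × 14/366 = €87.0984
3 November – 31 December 2016: 59 days, exemption €499000 → (€528000 − €499000) × 0.9% × 59/366 = €42.0738
Total = €1591.7705

€1591.77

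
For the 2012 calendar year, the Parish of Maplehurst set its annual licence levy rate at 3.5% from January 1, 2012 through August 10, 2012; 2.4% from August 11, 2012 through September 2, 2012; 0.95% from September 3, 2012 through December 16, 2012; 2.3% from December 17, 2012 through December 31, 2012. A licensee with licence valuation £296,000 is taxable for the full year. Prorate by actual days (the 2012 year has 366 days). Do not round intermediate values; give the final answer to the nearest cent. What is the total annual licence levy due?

£7,844.40

January 1 – August 10, 2012: 223 days at 3.5% → £296,000 × 3.5% × 223/366 = £6,312.2404
August 11 – September 2, 2012: 23 days at 2.4% → £296,000 × 2.4% × 23/366 = £446.4262
September 3 – December 16, 2012: 105 days at 0.95% → £296,000 × 0.95% × 105/366 = £806.7213
December 17 – December 31, 2012: 15 days at 2.3% → £296,000 × 2.3% × 15/366 = £279.0164
Total = £7,844.4044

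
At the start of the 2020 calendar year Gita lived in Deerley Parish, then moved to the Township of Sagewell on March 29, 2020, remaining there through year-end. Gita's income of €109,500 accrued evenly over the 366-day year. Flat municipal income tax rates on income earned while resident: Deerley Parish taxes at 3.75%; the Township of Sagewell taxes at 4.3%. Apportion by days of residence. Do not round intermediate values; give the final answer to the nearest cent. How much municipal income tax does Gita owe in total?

€4,563.70

Deerley Parish, January 1 – March 28, 2020: 88 days → €109,500 × 3.75% × 88/366 = €987.2951
The Township of Sagewell, March 29 – December 31, 2020: 278 days → €109,500 × 4.3% × 278/366 = €3,576.4016
Total = €4,563.6967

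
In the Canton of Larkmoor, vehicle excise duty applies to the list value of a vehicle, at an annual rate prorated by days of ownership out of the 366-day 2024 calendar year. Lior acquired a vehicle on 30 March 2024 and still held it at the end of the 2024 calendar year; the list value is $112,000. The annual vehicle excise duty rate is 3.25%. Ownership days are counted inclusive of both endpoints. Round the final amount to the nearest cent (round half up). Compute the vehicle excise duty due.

$2,754.86

Days held (30 March – 31 December 2024): 277 out of 366
Tax = $112,000 × 3.25% × 277/366 = $2,754.8634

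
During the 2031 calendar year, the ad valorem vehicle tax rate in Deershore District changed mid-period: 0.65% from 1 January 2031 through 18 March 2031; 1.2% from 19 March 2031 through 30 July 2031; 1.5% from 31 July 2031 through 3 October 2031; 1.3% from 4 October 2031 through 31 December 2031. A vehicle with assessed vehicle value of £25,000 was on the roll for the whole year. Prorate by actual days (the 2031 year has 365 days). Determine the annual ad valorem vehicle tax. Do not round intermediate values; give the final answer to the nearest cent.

1 January – 18 March 2031: 77 days at 0.65% → £25,000 × 0.65% × 77/365 = £34.2808
19 March – 30 July 2031: 134 days at 1.2% → £25,000 × 1.2% × 134/365 = £110.1370
31 July – 3 October 2031: 65 days at 1.5% → £25,000 × 1.5% × 65/365 = £66.7808
4 October – 31 December 2031: 89 days at 1.3% → £25,000 × 1.3% × 89/365 = £79.2466
Total = £290.4452

£290.45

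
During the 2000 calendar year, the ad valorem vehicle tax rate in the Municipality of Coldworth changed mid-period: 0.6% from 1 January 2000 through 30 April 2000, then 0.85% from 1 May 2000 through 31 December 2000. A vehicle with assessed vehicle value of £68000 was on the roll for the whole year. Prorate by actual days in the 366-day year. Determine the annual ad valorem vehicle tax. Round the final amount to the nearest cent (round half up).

£521.80

1 January – 30 April 2000: 121 days at 0.6% → £68000 × 0.6% × 121/366 = £134.8852
1 May – 31 December 2000: 245 days at 0.85% → £68000 × 0.85% × 245/366 = £386.9126
Total = £521.7978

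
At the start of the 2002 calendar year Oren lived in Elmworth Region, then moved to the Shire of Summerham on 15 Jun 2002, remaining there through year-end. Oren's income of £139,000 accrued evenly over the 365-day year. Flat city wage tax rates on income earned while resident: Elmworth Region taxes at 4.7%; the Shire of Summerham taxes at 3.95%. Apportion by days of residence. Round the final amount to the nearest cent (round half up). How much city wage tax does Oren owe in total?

£5,961.77

Elmworth Region, 1 Jan – 14 Jun 2002: 165 days → £139,000 × 4.7% × 165/365 = £2,953.2740
The Shire of Summerham, 15 Jun – 31 Dec 2002: 200 days → £139,000 × 3.95% × 200/365 = £3,008.4932
Total = £5,961.7671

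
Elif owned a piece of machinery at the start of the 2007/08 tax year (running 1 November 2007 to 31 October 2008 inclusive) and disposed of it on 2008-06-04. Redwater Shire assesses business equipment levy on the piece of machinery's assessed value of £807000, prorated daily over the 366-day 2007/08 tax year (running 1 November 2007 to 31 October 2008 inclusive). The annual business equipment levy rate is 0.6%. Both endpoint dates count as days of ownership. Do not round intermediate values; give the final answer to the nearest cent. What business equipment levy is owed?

£2870.80

Days held (2007-11-01 to 2008-06-04): 217 out of 366
Tax = £807000 × 0.6% × 217/366 = £2870.8033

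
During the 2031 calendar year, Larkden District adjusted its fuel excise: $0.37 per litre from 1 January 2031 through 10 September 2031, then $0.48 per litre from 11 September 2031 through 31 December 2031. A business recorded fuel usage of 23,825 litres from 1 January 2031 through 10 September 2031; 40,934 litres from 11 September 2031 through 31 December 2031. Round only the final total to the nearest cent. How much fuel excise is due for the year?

$28,463.57

1 January – 10 September 2031: 23,825 litres at $0.37/litre → $8,815.25
11 September – 31 December 2031: 40,934 litres at $0.48/litre → $19,648.32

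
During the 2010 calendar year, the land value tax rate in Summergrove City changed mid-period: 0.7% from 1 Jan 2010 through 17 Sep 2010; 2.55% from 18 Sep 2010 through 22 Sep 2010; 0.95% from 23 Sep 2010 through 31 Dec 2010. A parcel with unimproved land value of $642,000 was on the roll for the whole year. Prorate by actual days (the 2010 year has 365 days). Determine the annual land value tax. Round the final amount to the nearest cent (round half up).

$5,096.42

1 Jan – 17 Sep 2010: 260 days at 0.7% → $642,000 × 0.7% × 260/365 = $3,201.2055
18 Sep – 22 Sep 2010: 5 days at 2.55% → $642,000 × 2.55% × 5/365 = $224.2603
23 Sep – 31 Dec 2010: 100 days at 0.95% → $642,000 × 0.95% × 100/365 = $1,670.9589
Total = $5,096.4247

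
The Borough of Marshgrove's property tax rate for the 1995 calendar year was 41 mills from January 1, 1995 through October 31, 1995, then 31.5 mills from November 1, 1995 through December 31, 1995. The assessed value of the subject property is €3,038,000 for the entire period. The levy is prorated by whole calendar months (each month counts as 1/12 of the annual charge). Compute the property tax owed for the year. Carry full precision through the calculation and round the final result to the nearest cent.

January 1 – October 31, 1995: 10 months at 41 mills → €3,038,000 × 4.1% × 10/12 = €103,798.3333
November 1 – December 31, 1995: 2 months at 31.5 mills → €3,038,000 × 3.15% × 2/12 = €15,949.5000
Total = €119,747.8333

€119,747.83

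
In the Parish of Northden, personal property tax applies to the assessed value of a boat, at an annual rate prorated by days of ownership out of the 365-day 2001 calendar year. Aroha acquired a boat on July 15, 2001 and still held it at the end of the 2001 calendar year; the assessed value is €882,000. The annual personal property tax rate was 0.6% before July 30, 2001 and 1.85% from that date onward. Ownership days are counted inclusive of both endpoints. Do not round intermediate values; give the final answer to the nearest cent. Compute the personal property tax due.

€7,146.62

July 15 – July 29, 2001: 15 days at 0.6% → €882,000 × 0.6% × 15/365 = €217.4795
July 30 – December 31, 2001: 155 days at 1.85% → €882,000 × 1.85% × 155/365 = €6,929.1370
Total = €7,146.6164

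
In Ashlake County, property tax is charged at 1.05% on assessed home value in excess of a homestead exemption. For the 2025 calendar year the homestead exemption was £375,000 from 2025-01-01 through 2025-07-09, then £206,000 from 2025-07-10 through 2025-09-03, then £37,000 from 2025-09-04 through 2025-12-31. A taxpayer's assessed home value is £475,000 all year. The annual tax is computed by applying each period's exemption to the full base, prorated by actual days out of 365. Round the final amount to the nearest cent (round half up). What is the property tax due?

£2,479.32

2025-01-01 to 2025-07-09: 190 days, exemption £375,000 → (£475,000 − £375,000) × 1.05% × 190/365 = £546.5753
2025-07-10 to 2025-09-03: 56 days, exemption £206,000 → (£475,000 − £206,000) × 1.05% × 56/365 = £433.3479
2025-09-04 to 2025-12-31: 119 days, exemption £37,000 → (£475,000 − £37,000) × 1.05% × 119/365 = £1,499.4000
Total = £2,479.3233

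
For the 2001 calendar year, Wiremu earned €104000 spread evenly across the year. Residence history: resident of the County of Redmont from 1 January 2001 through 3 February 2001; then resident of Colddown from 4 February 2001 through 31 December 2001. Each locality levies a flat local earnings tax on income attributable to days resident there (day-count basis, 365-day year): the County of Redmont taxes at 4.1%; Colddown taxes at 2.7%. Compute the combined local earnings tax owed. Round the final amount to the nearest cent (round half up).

The County of Redmont, 1 January – 3 February 2001: 34 days → €104000 × 4.1% × 34/365 = €397.1945
Colddown, 4 February – 31 December 2001: 331 days → €104000 × 2.7% × 331/365 = €2546.4329
Total = €2943.6274

€2943.63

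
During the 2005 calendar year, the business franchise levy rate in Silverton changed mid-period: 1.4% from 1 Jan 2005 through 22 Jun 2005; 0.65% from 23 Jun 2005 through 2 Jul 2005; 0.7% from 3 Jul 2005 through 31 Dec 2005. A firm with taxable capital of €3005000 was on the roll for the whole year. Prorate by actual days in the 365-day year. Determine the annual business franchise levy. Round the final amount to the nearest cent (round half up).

1 Jan – 22 Jun 2005: 173 days at 1.4% → €3005000 × 1.4% × 173/365 = €19940.0274
23 Jun – 2 Jul 2005: 10 days at 0.65% → €3005000 × 0.65% × 10/365 = €535.1370
3 Jul – 31 Dec 2005: 182 days at 0.7% → €3005000 × 0.7% × 182/365 = €10488.6849
Total = €30963.8493

€30963.85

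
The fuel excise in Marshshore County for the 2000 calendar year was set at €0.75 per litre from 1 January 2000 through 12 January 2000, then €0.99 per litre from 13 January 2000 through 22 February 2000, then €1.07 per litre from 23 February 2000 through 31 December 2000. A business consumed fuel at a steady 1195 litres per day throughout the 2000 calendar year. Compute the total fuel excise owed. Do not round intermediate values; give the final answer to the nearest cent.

€459,477.50

1 January – 12 January 2000: 12 days × 1195 litres/day = 14,340 litres at €0.75/litre → €10,755.00
13 January – 22 February 2000: 41 days × 1195 litres/day = 48,995 litres at €0.99/litre → €48,505.05
23 February – 31 December 2000: 313 days × 1195 litres/day = 374,035 litres at €1.07/litre → €400,217.45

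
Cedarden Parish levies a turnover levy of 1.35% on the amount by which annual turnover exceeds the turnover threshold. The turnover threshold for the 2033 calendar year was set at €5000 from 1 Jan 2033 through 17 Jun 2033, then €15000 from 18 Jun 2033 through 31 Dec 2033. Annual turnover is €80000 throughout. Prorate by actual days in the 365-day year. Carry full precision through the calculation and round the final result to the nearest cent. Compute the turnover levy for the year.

1 Jan – 17 Jun 2033: 168 days, exemption €5000 → (€80000 − €5000) × 1.35% × 168/365 = €466.0274
18 Jun – 31 Dec 2033: 197 days, exemption €15000 → (€80000 − €15000) × 1.35% × 197/365 = €473.6096
Total = €939.6370

€939.64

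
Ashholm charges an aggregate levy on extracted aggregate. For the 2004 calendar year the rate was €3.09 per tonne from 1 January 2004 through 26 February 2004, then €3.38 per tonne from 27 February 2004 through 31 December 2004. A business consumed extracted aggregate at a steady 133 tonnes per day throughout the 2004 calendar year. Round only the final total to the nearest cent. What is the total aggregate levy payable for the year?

1 January – 26 February 2004: 57 days × 133 tonnes/day = 7,581 tonnes at €3.09/tonne → €23425.29
27 February – 31 December 2004: 309 days × 133 tonnes/day = 41,097 tonnes at €3.38/tonne → €138907.86

€162333.15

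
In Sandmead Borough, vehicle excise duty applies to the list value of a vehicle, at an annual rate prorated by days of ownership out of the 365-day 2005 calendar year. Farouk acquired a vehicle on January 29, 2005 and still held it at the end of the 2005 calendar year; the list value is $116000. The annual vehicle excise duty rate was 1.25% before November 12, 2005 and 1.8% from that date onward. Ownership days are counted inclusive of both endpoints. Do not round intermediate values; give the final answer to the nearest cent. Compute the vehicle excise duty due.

$1426.16

January 29 – November 11, 2005: 287 days at 1.25% → $116000 × 1.25% × 287/365 = $1140.1370
November 12 – December 31, 2005: 50 days at 1.8% → $116000 × 1.8% × 50/365 = $286.0274
Total = $1426.1644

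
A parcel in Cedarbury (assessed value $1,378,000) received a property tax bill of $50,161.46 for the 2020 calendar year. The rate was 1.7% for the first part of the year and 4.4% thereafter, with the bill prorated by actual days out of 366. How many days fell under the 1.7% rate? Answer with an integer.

103 days

Let d = days at the first rate; then 366 − d days at the second rate.
$1,378,000 × [1.7%·d + 4.4%·(366−d)] / 366 = $50,161.46
Solving gives d = 103, so the new rate took effect on April 13, 2020.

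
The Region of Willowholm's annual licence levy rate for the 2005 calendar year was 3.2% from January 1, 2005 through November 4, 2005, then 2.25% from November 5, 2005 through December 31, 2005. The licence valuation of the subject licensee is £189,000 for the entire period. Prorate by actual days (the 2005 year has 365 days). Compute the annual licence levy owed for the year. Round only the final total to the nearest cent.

£5,767.61

January 1 – November 4, 2005: 308 days at 3.2% → £189,000 × 3.2% × 308/365 = £5,103.5178
November 5 – December 31, 2005: 57 days at 2.25% → £189,000 × 2.25% × 57/365 = £664.0890
Total = £5,767.6068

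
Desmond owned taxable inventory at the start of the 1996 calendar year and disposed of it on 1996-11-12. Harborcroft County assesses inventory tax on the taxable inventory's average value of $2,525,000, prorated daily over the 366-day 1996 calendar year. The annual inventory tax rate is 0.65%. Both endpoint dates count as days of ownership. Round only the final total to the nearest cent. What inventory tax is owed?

Days held (1996-01-01 to 1996-11-12): 317 out of 366
Tax = $2,525,000 × 0.65% × 317/366 = $14,215.1981

$14,215.20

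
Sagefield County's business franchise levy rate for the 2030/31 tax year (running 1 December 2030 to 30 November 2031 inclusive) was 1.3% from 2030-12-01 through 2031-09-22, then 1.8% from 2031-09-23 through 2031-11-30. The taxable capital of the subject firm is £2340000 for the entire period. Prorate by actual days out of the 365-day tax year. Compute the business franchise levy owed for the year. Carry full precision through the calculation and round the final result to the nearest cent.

£32631.78

2030-12-01 to 2031-09-22: 296 days at 1.3% → £2340000 × 1.3% × 296/365 = £24669.3699
2031-09-23 to 2031-11-30: 69 days at 1.8% → £2340000 × 1.8% × 69/365 = £7962.4110
Total = £32631.7808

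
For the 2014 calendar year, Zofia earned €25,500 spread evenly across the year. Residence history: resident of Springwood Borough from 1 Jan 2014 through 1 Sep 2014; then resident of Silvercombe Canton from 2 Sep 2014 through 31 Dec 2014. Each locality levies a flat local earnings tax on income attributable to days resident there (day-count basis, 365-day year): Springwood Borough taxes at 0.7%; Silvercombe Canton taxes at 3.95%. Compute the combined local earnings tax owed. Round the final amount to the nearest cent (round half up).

Springwood Borough, 1 Jan – 1 Sep 2014: 244 days → €25,500 × 0.7% × 244/365 = €119.3260
Silvercombe Canton, 2 Sep – 31 Dec 2014: 121 days → €25,500 × 3.95% × 121/365 = €333.9103
Total = €453.2363

€453.24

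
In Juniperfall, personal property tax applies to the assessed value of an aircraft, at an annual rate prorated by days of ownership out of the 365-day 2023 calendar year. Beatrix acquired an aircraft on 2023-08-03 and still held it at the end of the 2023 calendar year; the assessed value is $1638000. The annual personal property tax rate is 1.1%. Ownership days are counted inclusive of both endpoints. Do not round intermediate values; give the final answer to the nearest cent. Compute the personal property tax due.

Days held (2023-08-03 to 2023-12-31): 151 out of 365
Tax = $1638000 × 1.1% × 151/365 = $7454.0219

$7454.02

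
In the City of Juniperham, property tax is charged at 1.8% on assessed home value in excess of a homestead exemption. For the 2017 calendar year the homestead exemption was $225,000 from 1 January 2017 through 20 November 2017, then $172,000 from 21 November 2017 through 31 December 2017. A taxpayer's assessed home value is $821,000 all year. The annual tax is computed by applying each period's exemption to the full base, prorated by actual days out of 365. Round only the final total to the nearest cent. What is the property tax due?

$10,835.16

1 January – 20 November 2017: 324 days, exemption $225,000 → ($821,000 − $225,000) × 1.8% × 324/365 = $9,522.9370
21 November – 31 December 2017: 41 days, exemption $172,000 → ($821,000 − $172,000) × 1.8% × 41/365 = $1,312.2247
Total = $10,835.1616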